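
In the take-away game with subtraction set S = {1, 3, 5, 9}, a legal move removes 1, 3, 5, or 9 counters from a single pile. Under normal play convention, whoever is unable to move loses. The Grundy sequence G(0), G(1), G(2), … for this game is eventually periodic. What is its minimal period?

n :  0  1  2  3  4  5  6  7  8  9 10 11 12 13 14
G :  0  1  0  1  0  1  0  1  0  1  0  1  0  1  0
G(n+2) = G(n) holds for n = 0,…,8 (a full window of length max(S) = 9), so the sequence is purely periodic with period 2.

2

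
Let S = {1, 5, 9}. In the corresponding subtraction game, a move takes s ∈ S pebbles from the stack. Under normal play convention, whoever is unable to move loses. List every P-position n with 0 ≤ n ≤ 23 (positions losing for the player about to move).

0, 2, 4, 6, 8, 10, 12, 14, 16, 18, 20, 22

n :  0  1  2  3  4  5  6  7  8  9 10 11 12 13 14 15 16 17 18 19 20 21 22 23
G :  0  1  0  1  0  1  0  1  0  1  0  1  0  1  0  1  0  1  0  1  0  1  0  1
P-positions are exactly the n with G(n) = 0.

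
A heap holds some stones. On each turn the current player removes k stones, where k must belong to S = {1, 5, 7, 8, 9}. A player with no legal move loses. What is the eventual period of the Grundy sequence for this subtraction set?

16

G(0) = 0
G(1) = mex{0} = 1
G(2) = mex{1} = 0
G(3) = mex{0} = 1
G(4) = mex{1} = 0
G(5) = mex{0,0} = 1
G(6) = mex{1,1} = 0
G(7) = mex{0,0,0} = 1
G(8) = mex{1,1,1,0} = 2
G(9) = mex{2,0,0,1,0} = 3
G(10) = mex{3,1,1,0,1} = 2
G(11) = mex{2,0,0,1,0} = 3
G(12) = mex{3,1,1,0,1} = 2
G(13) = mex{2,2,0,1,0} = 3
G(14) = mex{3,3,1,0,1} = 2
G(15) = mex{2,2,2,1,0} = 3
G(16) = mex{3,3,3,2,1} = 0
G(17) = mex{0,2,2,3,2} = 1
G(18) = mex{1,3,3,2,3} = 0
G(19) = mex{0,2,2,3,2} = 1
G(20) = mex{1,3,3,2,3} = 0
G(21) = mex{0,0,2,3,2} = 1
G(22) = mex{1,1,3,2,3} = 0
G(23) = mex{0,0,0,3,2} = 1
G(24) = mex{1,1,1,0,3} = 2
G(25) = mex{2,0,0,1,0} = 3
G(26) = mex{3,1,1,0,1} = 2
G(27) = mex{2,0,0,1,0} = 3
G(28) = mex{3,1,1,0,1} = 2
G(29) = mex{2,2,0,1,0} = 3
G(30) = mex{3,3,1,0,1} = 2
G(31) = mex{2,2,2,1,0} = 3
G(32) = mex{3,3,3,2,1} = 0
G(33) = mex{0,2,2,3,2} = 1
G(n+16) = G(n) holds for n = 0,…,8 (a full window of length max(S) = 9), so the sequence is purely periodic with period 16.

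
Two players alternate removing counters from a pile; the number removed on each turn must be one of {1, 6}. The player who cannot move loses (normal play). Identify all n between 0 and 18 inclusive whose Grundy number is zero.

0, 2, 4, 7, 9, 11, 14, 16, 18

n :  0  1  2  3  4  5  6  7  8  9 10 11 12 13 14 15 16 17 18
G :  0  1  0  1  0  1  2  0  1  0  1  0  1  2  0  1  0  1  0
P-positions are exactly the n with G(n) = 0.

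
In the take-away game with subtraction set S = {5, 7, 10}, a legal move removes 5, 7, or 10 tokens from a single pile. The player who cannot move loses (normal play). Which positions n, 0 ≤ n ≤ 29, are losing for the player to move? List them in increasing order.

0, 1, 2, 3, 4, 15, 16, 17, 18, 19

n :  0  1  2  3  4  5  6  7  8  9 10 11 12 13 14 15 16 17 18 19 20 21 22 23 24 25 26 27 28 29
G :  0  0  0  0  0  1  1  1  1  1  2  2  2  2  2  0  0  0  0  0  1  1  1  1  1  2  2  2  2  2
P-positions are exactly the n with G(n) = 0.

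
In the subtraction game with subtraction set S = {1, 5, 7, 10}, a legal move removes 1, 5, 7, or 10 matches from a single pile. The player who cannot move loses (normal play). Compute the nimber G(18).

1

n :  0  1  2  3  4  5  6  7  8  9 10 11 12 13 14 15 16 17 18
G :  0  1  0  1  0  1  0  1  0  1  2  3  2  3  2  3  2  0  1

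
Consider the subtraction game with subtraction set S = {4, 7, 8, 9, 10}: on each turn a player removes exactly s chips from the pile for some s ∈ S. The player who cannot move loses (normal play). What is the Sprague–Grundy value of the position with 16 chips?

0

G(0) = 0
G(1) = mex{} = 0
G(2) = mex{} = 0
G(3) = mex{} = 0
G(4) = mex{0} = 1
G(5) = mex{0} = 1
G(6) = mex{0} = 1
G(7) = mex{0,0} = 1
G(8) = mex{1,0,0} = 2
G(9) = mex{1,0,0,0} = 2
G(10) = mex{1,0,0,0,0} = 2
G(11) = mex{1,1,0,0,0} = 2
G(12) = mex{2,1,1,0,0} = 3
G(13) = mex{2,1,1,1,0} = 3
G(14) = mex{2,1,1,1,1} = 0
G(15) = mex{2,2,1,1,1} = 0
G(16) = mex{3,2,2,1,1} = 0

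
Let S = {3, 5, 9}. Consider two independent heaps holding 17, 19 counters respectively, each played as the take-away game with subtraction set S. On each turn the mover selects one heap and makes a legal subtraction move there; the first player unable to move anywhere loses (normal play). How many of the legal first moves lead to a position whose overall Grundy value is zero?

All heaps use S = {3, 5, 9}:
G(0) = 0
G(1) = mex{} = 0
G(2) = mex{} = 0
G(3) = mex{0} = 1
G(4) = mex{0} = 1
G(5) = mex{0,0} = 1
G(6) = mex{1,0} = 2
G(7) = mex{1,0} = 2
G(8) = mex{1,1} = 0
G(9) = mex{2,1,0} = 3
G(10) = mex{2,1,0} = 3
G(11) = mex{0,2,0} = 1
G(12) = mex{3,2,1} = 0
G(13) = mex{3,0,1} = 2
G(14) = mex{1,3,1} = 0
G(15) = mex{0,3,2} = 1
G(16) = mex{2,1,2} = 0
G(17) = mex{0,0,0} = 1
G(18) = mex{1,2,3} = 0
G(19) = mex{0,0,3} = 1
Heap A: G(17) = 1.
Heap B: G(19) = 1.
Combined Grundy value = 1 ⊕ 1 = 0.
A winning move leaves total XOR = 0, i.e. changes one component's Grundy value g to g ⊕ X where X is the current total.
Heap A: target g' = 1⊕0 = 1, but every legal move changes the Grundy value (mex property), so 0 moves.
Heap B: target g' = 1⊕0 = 1, but every legal move changes the Grundy value (mex property), so 0 moves.

0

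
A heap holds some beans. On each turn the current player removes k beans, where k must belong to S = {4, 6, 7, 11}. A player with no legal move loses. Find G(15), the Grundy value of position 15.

G(0) = 0
G(1) = mex{} = 0
G(2) = mex{} = 0
G(3) = mex{} = 0
G(4) = mex{0} = 1
G(5) = mex{0} = 1
G(6) = mex{0,0} = 1
G(7) = mex{0,0,0} = 1
G(8) = mex{1,0,0} = 2
G(9) = mex{1,0,0} = 2
G(10) = mex{1,1,0} = 2
G(11) = mex{1,1,1,0} = 2
G(12) = mex{2,1,1,0} = 3
G(13) = mex{2,1,1,0} = 3
G(14) = mex{2,2,1,0} = 3
G(15) = mex{2,2,2,1} = 0

0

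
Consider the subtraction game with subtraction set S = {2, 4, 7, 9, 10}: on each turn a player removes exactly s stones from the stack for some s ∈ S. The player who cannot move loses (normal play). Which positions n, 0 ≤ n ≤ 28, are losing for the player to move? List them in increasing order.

n :  0  1  2  3  4  5  6  7  8  9 10 11 12 13 14 15 16 17 18 19 20 21 22 23 24 25 26 27 28
G :  0  0  1  1  2  2  0  3  1  4  2  5  0  3  1  4  2  0  0  1  1  2  2  0  3  1  4  2  5
P-positions are exactly the n with G(n) = 0.

0, 1, 6, 12, 17, 18, 23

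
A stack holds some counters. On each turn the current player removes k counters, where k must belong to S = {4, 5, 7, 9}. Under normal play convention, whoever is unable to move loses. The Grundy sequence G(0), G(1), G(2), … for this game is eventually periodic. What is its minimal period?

13

G(0) = 0
G(1) = mex{} = 0
G(2) = mex{} = 0
G(3) = mex{} = 0
G(4) = mex{0} = 1
G(5) = mex{0,0} = 1
G(6) = mex{0,0} = 1
G(7) = mex{0,0,0} = 1
G(8) = mex{1,0,0} = 2
G(9) = mex{1,1,0,0} = 2
G(10) = mex{1,1,0,0} = 2
G(11) = mex{1,1,1,0} = 2
G(12) = mex{2,1,1,0} = 3
G(13) = mex{2,2,1,1} = 0
G(14) = mex{2,2,1,1} = 0
G(15) = mex{2,2,2,1} = 0
G(16) = mex{3,2,2,1} = 0
G(17) = mex{0,3,2,2} = 1
G(18) = mex{0,0,2,2} = 1
G(19) = mex{0,0,3,2} = 1
G(20) = mex{0,0,0,2} = 1
G(21) = mex{1,0,0,3} = 2
G(22) = mex{1,1,0,0} = 2
G(23) = mex{1,1,0,0} = 2
G(24) = mex{1,1,1,0} = 2
G(25) = mex{2,1,1,0} = 3
G(26) = mex{2,2,1,1} = 0
G(27) = mex{2,2,1,1} = 0
G(n+13) = G(n) holds for n = 0,…,8 (a full window of length max(S) = 9), so the sequence is purely periodic with period 13.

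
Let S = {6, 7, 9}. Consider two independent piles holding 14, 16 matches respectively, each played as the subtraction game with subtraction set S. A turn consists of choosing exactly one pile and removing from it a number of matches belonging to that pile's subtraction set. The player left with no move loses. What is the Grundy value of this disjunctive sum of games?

All piles use S = {6, 7, 9}:
G(0) = 0
G(1) = mex{} = 0
G(2) = mex{} = 0
G(3) = mex{} = 0
G(4) = mex{} = 0
G(5) = mex{} = 0
G(6) = mex{0} = 1
G(7) = mex{0,0} = 1
G(8) = mex{0,0} = 1
G(9) = mex{0,0,0} = 1
G(10) = mex{0,0,0} = 1
G(11) = mex{0,0,0} = 1
G(12) = mex{1,0,0} = 2
G(13) = mex{1,1,0} = 2
G(14) = mex{1,1,0} = 2
G(15) = mex{1,1,1} = 0
G(16) = mex{1,1,1} = 0
Pile A: G(14) = 2.
Pile B: G(16) = 0.
Combined Grundy value = 2 ⊕ 0 = 2.

2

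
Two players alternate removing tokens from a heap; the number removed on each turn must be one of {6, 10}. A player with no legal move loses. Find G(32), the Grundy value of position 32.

0

G(0) = 0
G(1) = mex{} = 0
G(2) = mex{} = 0
G(3) = mex{} = 0
G(4) = mex{} = 0
G(5) = mex{} = 0
G(6) = mex{0} = 1
G(7) = mex{0} = 1
G(8) = mex{0} = 1
G(9) = mex{0} = 1
G(10) = mex{0,0} = 1
G(11) = mex{0,0} = 1
G(12) = mex{1,0} = 2
G(13) = mex{1,0} = 2
G(14) = mex{1,0} = 2
G(15) = mex{1,0} = 2
G(16) = mex{1,1} = 0
G(17) = mex{1,1} = 0
G(18) = mex{2,1} = 0
G(19) = mex{2,1} = 0
G(20) = mex{2,1} = 0
G(21) = mex{2,1} = 0
G(22) = mex{0,2} = 1
G(23) = mex{0,2} = 1
G(24) = mex{0,2} = 1
G(25) = mex{0,2} = 1
G(26) = mex{0,0} = 1
G(27) = mex{0,0} = 1
G(28) = mex{1,0} = 2
G(29) = mex{1,0} = 2
G(30) = mex{1,0} = 2
G(31) = mex{1,0} = 2
G(32) = mex{1,1} = 0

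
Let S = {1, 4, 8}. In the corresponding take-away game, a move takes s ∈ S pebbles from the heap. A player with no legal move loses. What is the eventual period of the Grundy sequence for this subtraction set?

12

n :  0  1  2  3  4  5  6  7  8  9 10 11 12 13 14 15 16 17 18 19 20 21 22 23 24 25
G :  0  1  0  1  2  0  1  0  1  2  3  2  0  1  0  1  2  0  1  0  1  2  3  2  0  1
G(n+12) = G(n) holds for n = 0,…,7 (a full window of length max(S) = 8), so the sequence is purely periodic with period 12.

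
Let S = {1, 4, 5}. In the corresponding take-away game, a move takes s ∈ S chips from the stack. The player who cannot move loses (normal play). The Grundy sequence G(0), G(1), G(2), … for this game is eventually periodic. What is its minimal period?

G(0) = 0
G(1) = mex{0} = 1
G(2) = mex{1} = 0
G(3) = mex{0} = 1
G(4) = mex{1,0} = 2
G(5) = mex{2,1,0} = 3
G(6) = mex{3,0,1} = 2
G(7) = mex{2,1,0} = 3
G(8) = mex{3,2,1} = 0
G(9) = mex{0,3,2} = 1
G(10) = mex{1,2,3} = 0
G(11) = mex{0,3,2} = 1
G(12) = mex{1,0,3} = 2
G(13) = mex{2,1,0} = 3
G(14) = mex{3,0,1} = 2
G(15) = mex{2,1,0} = 3
G(16) = mex{3,2,1} = 0
G(17) = mex{0,3,2} = 1
G(n+8) = G(n) holds for n = 0,…,4 (a full window of length max(S) = 5), so the sequence is purely periodic with period 8.

8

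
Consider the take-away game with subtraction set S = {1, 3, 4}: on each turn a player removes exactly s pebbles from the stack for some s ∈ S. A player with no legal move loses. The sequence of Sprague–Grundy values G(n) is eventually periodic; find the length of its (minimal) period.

G(0) = 0
G(1) = mex{0} = 1
G(2) = mex{1} = 0
G(3) = mex{0,0} = 1
G(4) = mex{1,1,0} = 2
G(5) = mex{2,0,1} = 3
G(6) = mex{3,1,0} = 2
G(7) = mex{2,2,1} = 0
G(8) = mex{0,3,2} = 1
G(9) = mex{1,2,3} = 0
G(10) = mex{0,0,2} = 1
G(11) = mex{1,1,0} = 2
G(12) = mex{2,0,1} = 3
G(13) = mex{3,1,0} = 2
G(14) = mex{2,2,1} = 0
G(15) = mex{0,3,2} = 1
G(n+7) = G(n) holds for n = 0,…,3 (a full window of length max(S) = 4), so the sequence is purely periodic with period 7.

7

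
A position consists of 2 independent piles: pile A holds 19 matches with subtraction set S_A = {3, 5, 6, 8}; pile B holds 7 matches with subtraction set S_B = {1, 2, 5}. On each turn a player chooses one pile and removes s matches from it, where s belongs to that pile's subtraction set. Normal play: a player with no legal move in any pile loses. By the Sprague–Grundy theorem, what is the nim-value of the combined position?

Pile A, S = {3, 5, 6, 8}:
n :  0  1  2  3  4  5  6  7  8  9 10 11 12 13 14 15 16 17 18 19
G :  0  0  0  1  1  1  2  2  2  3  3  0  0  0  1  1  1  2  2  2
G_A(19) = 2.
Pile B, S = {1, 2, 5}:
n : 0 1 2 3 4 5 6 7
G : 0 1 2 0 1 2 0 1
G_B(7) = 1.
Combined Grundy value = 2 ⊕ 1 = 3.

3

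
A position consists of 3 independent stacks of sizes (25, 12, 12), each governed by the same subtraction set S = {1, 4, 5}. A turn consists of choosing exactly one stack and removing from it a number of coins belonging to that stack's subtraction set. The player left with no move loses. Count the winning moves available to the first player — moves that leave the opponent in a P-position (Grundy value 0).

3

All stacks use S = {1, 4, 5}:
G(0) = 0
G(1) = mex{0} = 1
G(2) = mex{1} = 0
G(3) = mex{0} = 1
G(4) = mex{1,0} = 2
G(5) = mex{2,1,0} = 3
G(6) = mex{3,0,1} = 2
G(7) = mex{2,1,0} = 3
G(8) = mex{3,2,1} = 0
G(9) = mex{0,3,2} = 1
G(10) = mex{1,2,3} = 0
G(11) = mex{0,3,2} = 1
G(12) = mex{1,0,3} = 2
G(13) = mex{2,1,0} = 3
G(14) = mex{3,0,1} = 2
G(15) = mex{2,1,0} = 3
G(16) = mex{3,2,1} = 0
G(17) = mex{0,3,2} = 1
G(18) = mex{1,2,3} = 0
G(19) = mex{0,3,2} = 1
G(20) = mex{1,0,3} = 2
G(21) = mex{2,1,0} = 3
G(22) = mex{3,0,1} = 2
G(23) = mex{2,1,0} = 3
G(24) = mex{3,2,1} = 0
G(25) = mex{0,3,2} = 1
Stack A: G(25) = 1.
Stack B: G(12) = 2.
Stack C: G(12) = 2.
Combined Grundy value = 1 ⊕ 2 ⊕ 2 = 1.
A winning move leaves total XOR = 0, i.e. changes one component's Grundy value g to g ⊕ X where X is the current total.
Stack A: need g' = 1⊕1 = 0. Options: 25−1→G=0, 25−4→G=3, 25−5→G=2. Hits: 1.
Stack B: need g' = 2⊕1 = 3. Options: 12−1→G=1, 12−4→G=0, 12−5→G=3. Hits: 1.
Stack C: need g' = 2⊕1 = 3. Options: 12−1→G=1, 12−4→G=0, 12−5→G=3. Hits: 1.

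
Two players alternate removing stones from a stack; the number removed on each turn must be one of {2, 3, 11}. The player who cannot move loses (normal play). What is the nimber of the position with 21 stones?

1

G(0) = 0
G(1) = mex{} = 0
G(2) = mex{0} = 1
G(3) = mex{0,0} = 1
G(4) = mex{1,0} = 2
G(5) = mex{1,1} = 0
G(6) = mex{2,1} = 0
G(7) = mex{0,2} = 1
G(8) = mex{0,0} = 1
G(9) = mex{1,0} = 2
G(10) = mex{1,1} = 0
G(11) = mex{2,1,0} = 3
G(12) = mex{0,2,0} = 1
G(13) = mex{3,0,1} = 2
G(14) = mex{1,3,1} = 0
G(15) = mex{2,1,2} = 0
G(16) = mex{0,2,0} = 1
G(17) = mex{0,0,0} = 1
G(18) = mex{1,0,1} = 2
G(19) = mex{1,1,1} = 0
G(20) = mex{2,1,2} = 0
G(21) = mex{0,2,0} = 1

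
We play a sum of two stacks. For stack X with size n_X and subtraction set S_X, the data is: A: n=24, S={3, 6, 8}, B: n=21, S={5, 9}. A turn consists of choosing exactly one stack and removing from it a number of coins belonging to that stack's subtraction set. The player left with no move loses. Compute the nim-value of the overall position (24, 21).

1

Stack A, S = {3, 6, 8}:
G(0) = 0
G(1) = mex{} = 0
G(2) = mex{} = 0
G(3) = mex{0} = 1
G(4) = mex{0} = 1
G(5) = mex{0} = 1
G(6) = mex{1,0} = 2
G(7) = mex{1,0} = 2
G(8) = mex{1,0,0} = 2
G(9) = mex{2,1,0} = 3
G(10) = mex{2,1,0} = 3
G(11) = mex{2,1,1} = 0
G(12) = mex{3,2,1} = 0
G(13) = mex{3,2,1} = 0
G(14) = mex{0,2,2} = 1
G(15) = mex{0,3,2} = 1
G(16) = mex{0,3,2} = 1
G(17) = mex{1,0,3} = 2
G(18) = mex{1,0,3} = 2
G(19) = mex{1,0,0} = 2
G(20) = mex{2,1,0} = 3
G(21) = mex{2,1,0} = 3
G(22) = mex{2,1,1} = 0
G(23) = mex{3,2,1} = 0
G(24) = mex{3,2,1} = 0
G_A(24) = 0.
Stack B, S = {5, 9}:
n :  0  1  2  3  4  5  6  7  8  9 10 11 12 13 14 15 16 17 18 19 20 21
G :  0  0  0  0  0  1  1  1  1  1  2  2  2  2  0  0  0  0  0  1  1  1
G_B(21) = 1.
Combined Grundy value = 0 ⊕ 1 = 1.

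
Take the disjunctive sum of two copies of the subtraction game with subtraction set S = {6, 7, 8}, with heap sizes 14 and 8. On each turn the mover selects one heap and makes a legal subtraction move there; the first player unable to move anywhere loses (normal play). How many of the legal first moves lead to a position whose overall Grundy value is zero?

6

All heaps use S = {6, 7, 8}:
G(0) = 0
G(1) = mex{} = 0
G(2) = mex{} = 0
G(3) = mex{} = 0
G(4) = mex{} = 0
G(5) = mex{} = 0
G(6) = mex{0} = 1
G(7) = mex{0,0} = 1
G(8) = mex{0,0,0} = 1
G(9) = mex{0,0,0} = 1
G(10) = mex{0,0,0} = 1
G(11) = mex{0,0,0} = 1
G(12) = mex{1,0,0} = 2
G(13) = mex{1,1,0} = 2
G(14) = mex{1,1,1} = 0
Heap A: G(14) = 0.
Heap B: G(8) = 1.
Combined Grundy value = 0 ⊕ 1 = 1.
A winning move leaves total XOR = 0, i.e. changes one component's Grundy value g to g ⊕ X where X is the current total.
Heap A: need g' = 0⊕1 = 1. Options: 14−6→G=1, 14−7→G=1, 14−8→G=1. Hits: 3.
Heap B: need g' = 1⊕1 = 0. Options: 8−6→G=0, 8−7→G=0, 8−8→G=0. Hits: 3.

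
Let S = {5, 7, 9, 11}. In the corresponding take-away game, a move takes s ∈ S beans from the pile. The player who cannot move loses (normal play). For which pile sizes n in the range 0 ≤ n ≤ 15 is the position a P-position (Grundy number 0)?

0, 1, 2, 3, 4

G(0) = 0
G(1) = mex{} = 0
G(2) = mex{} = 0
G(3) = mex{} = 0
G(4) = mex{} = 0
G(5) = mex{0} = 1
G(6) = mex{0} = 1
G(7) = mex{0,0} = 1
G(8) = mex{0,0} = 1
G(9) = mex{0,0,0} = 1
G(10) = mex{1,0,0} = 2
G(11) = mex{1,0,0,0} = 2
G(12) = mex{1,1,0,0} = 2
G(13) = mex{1,1,0,0} = 2
G(14) = mex{1,1,1,0} = 2
G(15) = mex{2,1,1,0} = 3
P-positions are exactly the n with G(n) = 0.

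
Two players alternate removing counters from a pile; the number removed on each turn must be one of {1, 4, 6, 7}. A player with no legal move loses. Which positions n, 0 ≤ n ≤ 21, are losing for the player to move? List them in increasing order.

0, 2, 5, 10, 13, 15, 18

n :  0  1  2  3  4  5  6  7  8  9 10 11 12 13 14 15 16 17 18 19 20 21
G :  0  1  0  1  2  0  1  2  3  2  0  1  2  0  1  0  1  2  0  1  2  3
P-positions are exactly the n with G(n) = 0.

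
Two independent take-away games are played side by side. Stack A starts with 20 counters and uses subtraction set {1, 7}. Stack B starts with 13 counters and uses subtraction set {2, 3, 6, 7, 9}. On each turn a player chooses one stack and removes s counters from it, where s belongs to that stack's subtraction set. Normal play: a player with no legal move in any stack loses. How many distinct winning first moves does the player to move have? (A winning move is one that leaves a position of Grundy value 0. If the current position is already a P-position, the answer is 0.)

0

Stack A, S = {1, 7}:
n :  0  1  2  3  4  5  6  7  8  9 10 11 12 13 14 15 16 17 18 19 20
G :  0  1  0  1  0  1  0  1  0  1  0  1  0  1  0  1  0  1  0  1  0
G_A(20) = 0.
Stack B, S = {2, 3, 6, 7, 9}:
n :  0  1  2  3  4  5  6  7  8  9 10 11 12 13
G :  0  0  1  1  2  0  3  1  2  2  3  3  4  0
G_B(13) = 0.
Combined Grundy value = 0 ⊕ 0 = 0.
A winning move leaves total XOR = 0, i.e. changes one component's Grundy value g to g ⊕ X where X is the current total.
Stack A: target g' = 0⊕0 = 0, but every legal move changes the Grundy value (mex property), so 0 moves.
Stack B: target g' = 0⊕0 = 0, but every legal move changes the Grundy value (mex property), so 0 moves.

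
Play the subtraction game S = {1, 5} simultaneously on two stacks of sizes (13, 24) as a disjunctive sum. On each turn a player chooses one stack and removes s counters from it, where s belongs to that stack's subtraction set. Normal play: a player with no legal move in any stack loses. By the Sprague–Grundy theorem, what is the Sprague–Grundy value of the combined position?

1

All stacks use S = {1, 5}:
n :  0  1  2  3  4  5  6  7  8  9 10 11 12 13 14 15 16 17 18 19 20 21 22 23 24
G :  0  1  0  1  0  1  0  1  0  1  0  1  0  1  0  1  0  1  0  1  0  1  0  1  0
Stack A: G(13) = 1.
Stack B: G(24) = 0.
Combined Grundy value = 1 ⊕ 0 = 1.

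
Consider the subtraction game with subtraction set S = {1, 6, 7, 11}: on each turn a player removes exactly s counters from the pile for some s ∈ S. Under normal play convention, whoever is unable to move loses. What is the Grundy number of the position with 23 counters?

3

n :  0  1  2  3  4  5  6  7  8  9 10 11 12 13 14 15 16 17 18 19 20 21 22 23
G :  0  1  0  1  0  1  2  3  2  3  2  3  0  1  0  1  0  1  2  3  2  3  2  3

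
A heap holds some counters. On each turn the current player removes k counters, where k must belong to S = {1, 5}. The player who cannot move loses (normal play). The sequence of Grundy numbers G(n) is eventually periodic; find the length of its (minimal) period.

n :  0  1  2  3  4  5  6  7  8  9 10 11 12 13 14
G :  0  1  0  1  0  1  0  1  0  1  0  1  0  1  0
G(n+2) = G(n) holds for n = 0,…,4 (a full window of length max(S) = 5), so the sequence is purely periodic with period 2.

2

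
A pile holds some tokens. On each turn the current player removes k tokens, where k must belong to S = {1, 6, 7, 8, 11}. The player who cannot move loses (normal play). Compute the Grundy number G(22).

2

G(0) = 0
G(1) = mex{0} = 1
G(2) = mex{1} = 0
G(3) = mex{0} = 1
G(4) = mex{1} = 0
G(5) = mex{0} = 1
G(6) = mex{1,0} = 2
G(7) = mex{2,1,0} = 3
G(8) = mex{3,0,1,0} = 2
G(9) = mex{2,1,0,1} = 3
G(10) = mex{3,0,1,0} = 2
G(11) = mex{2,1,0,1,0} = 3
G(12) = mex{3,2,1,0,1} = 4
G(13) = mex{4,3,2,1,0} = 5
G(14) = mex{5,2,3,2,1} = 0
G(15) = mex{0,3,2,3,0} = 1
G(16) = mex{1,2,3,2,1} = 0
G(17) = mex{0,3,2,3,2} = 1
G(18) = mex{1,4,3,2,3} = 0
G(19) = mex{0,5,4,3,2} = 1
G(20) = mex{1,0,5,4,3} = 2
G(21) = mex{2,1,0,5,2} = 3
G(22) = mex{3,0,1,0,3} = 2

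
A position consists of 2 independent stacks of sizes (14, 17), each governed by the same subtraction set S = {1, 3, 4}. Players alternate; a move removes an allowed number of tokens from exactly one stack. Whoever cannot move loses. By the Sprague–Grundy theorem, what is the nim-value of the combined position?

All stacks use S = {1, 3, 4}:
G(0) = 0
G(1) = mex{0} = 1
G(2) = mex{1} = 0
G(3) = mex{0,0} = 1
G(4) = mex{1,1,0} = 2
G(5) = mex{2,0,1} = 3
G(6) = mex{3,1,0} = 2
G(7) = mex{2,2,1} = 0
G(8) = mex{0,3,2} = 1
G(9) = mex{1,2,3} = 0
G(10) = mex{0,0,2} = 1
G(11) = mex{1,1,0} = 2
G(12) = mex{2,0,1} = 3
G(13) = mex{3,1,0} = 2
G(14) = mex{2,2,1} = 0
G(15) = mex{0,3,2} = 1
G(16) = mex{1,2,3} = 0
G(17) = mex{0,0,2} = 1
Stack A: G(14) = 0.
Stack B: G(17) = 1.
Combined Grundy value = 0 ⊕ 1 = 1.

1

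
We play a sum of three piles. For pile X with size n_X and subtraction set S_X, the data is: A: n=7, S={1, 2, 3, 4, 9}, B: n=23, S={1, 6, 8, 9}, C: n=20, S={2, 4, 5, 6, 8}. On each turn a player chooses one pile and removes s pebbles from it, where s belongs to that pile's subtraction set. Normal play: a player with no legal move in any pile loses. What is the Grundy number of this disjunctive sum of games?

Pile A, S = {1, 2, 3, 4, 9}:
G(0) = 0
G(1) = mex{0} = 1
G(2) = mex{1,0} = 2
G(3) = mex{2,1,0} = 3
G(4) = mex{3,2,1,0} = 4
G(5) = mex{4,3,2,1} = 0
G(6) = mex{0,4,3,2} = 1
G(7) = mex{1,0,4,3} = 2
G_A(7) = 2.
Pile B, S = {1, 6, 8, 9}:
n :  0  1  2  3  4  5  6  7  8  9 10 11 12 13 14 15 16 17 18 19 20 21 22 23
G :  0  1  0  1  0  1  2  0  1  2  3  2  3  2  0  1  2  0  1  0  1  0  1  2
G_B(23) = 2.
Pile C, S = {2, 4, 5, 6, 8}:
n :  0  1  2  3  4  5  6  7  8  9 10 11 12 13 14 15 16 17 18 19 20
G :  0  0  1  1  2  2  3  3  4  4  0  0  1  1  2  2  3  3  4  4  0
G_C(20) = 0.
Combined Grundy value = 2 ⊕ 2 ⊕ 0 = 0.

0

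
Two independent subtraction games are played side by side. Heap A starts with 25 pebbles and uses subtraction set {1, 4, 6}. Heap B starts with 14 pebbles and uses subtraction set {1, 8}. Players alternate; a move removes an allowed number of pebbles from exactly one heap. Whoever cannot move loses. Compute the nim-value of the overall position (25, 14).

1

Heap A, S = {1, 4, 6}:
n :  0  1  2  3  4  5  6  7  8  9 10 11 12 13 14 15 16 17 18 19 20 21 22 23 24 25
G :  0  1  0  1  2  0  1  0  1  2  0  1  0  1  2  0  1  0  1  2  0  1  0  1  2  0
G_A(25) = 0.
Heap B, S = {1, 8}:
n :  0  1  2  3  4  5  6  7  8  9 10 11 12 13 14
G :  0  1  0  1  0  1  0  1  2  0  1  0  1  0  1
G_B(14) = 1.
Combined Grundy value = 0 ⊕ 1 = 1.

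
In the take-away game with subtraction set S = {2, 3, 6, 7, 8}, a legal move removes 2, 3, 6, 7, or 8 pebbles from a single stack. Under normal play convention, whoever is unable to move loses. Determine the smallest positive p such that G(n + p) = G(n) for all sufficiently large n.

14

n :  0  1  2  3  4  5  6  7  8  9 10 11 12 13 14 15 16 17 18 19 20 21 22 23 24 25 26 27 28 29
G :  0  0  1  1  2  0  3  1  2  2  0  3  1  2  0  0  1  1  2  0  3  1  2  2  0  3  1  2  0  0
G(n+14) = G(n) holds for n = 0,…,7 (a full window of length max(S) = 8), so the sequence is purely periodic with period 14.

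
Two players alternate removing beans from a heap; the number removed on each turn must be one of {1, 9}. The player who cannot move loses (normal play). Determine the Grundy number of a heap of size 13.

G(0) = 0
G(1) = mex{0} = 1
G(2) = mex{1} = 0
G(3) = mex{0} = 1
G(4) = mex{1} = 0
G(5) = mex{0} = 1
G(6) = mex{1} = 0
G(7) = mex{0} = 1
G(8) = mex{1} = 0
G(9) = mex{0,0} = 1
G(10) = mex{1,1} = 0
G(11) = mex{0,0} = 1
G(12) = mex{1,1} = 0
G(13) = mex{0,0} = 1

1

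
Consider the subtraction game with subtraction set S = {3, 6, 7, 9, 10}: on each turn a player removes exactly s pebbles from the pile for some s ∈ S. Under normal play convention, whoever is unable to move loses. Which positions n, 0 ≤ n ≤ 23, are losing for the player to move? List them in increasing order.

G(0) = 0
G(1) = mex{} = 0
G(2) = mex{} = 0
G(3) = mex{0} = 1
G(4) = mex{0} = 1
G(5) = mex{0} = 1
G(6) = mex{1,0} = 2
G(7) = mex{1,0,0} = 2
G(8) = mex{1,0,0} = 2
G(9) = mex{2,1,0,0} = 3
G(10) = mex{2,1,1,0,0} = 3
G(11) = mex{2,1,1,0,0} = 3
G(12) = mex{3,2,1,1,0} = 4
G(13) = mex{3,2,2,1,1} = 0
G(14) = mex{3,2,2,1,1} = 0
G(15) = mex{4,3,2,2,1} = 0
G(16) = mex{0,3,3,2,2} = 1
G(17) = mex{0,3,3,2,2} = 1
G(18) = mex{0,4,3,3,2} = 1
G(19) = mex{1,0,4,3,3} = 2
G(20) = mex{1,0,0,3,3} = 2
G(21) = mex{1,0,0,4,3} = 2
G(22) = mex{2,1,0,0,4} = 3
G(23) = mex{2,1,1,0,0} = 3
P-positions are exactly the n with G(n) = 0.

0, 1, 2, 13, 14, 15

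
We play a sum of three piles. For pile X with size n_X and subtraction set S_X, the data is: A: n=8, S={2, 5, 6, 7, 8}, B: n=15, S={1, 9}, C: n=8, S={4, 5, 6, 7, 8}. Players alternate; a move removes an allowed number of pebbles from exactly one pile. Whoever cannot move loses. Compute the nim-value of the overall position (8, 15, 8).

1

Pile A, S = {2, 5, 6, 7, 8}:
G(0) = 0
G(1) = mex{} = 0
G(2) = mex{0} = 1
G(3) = mex{0} = 1
G(4) = mex{1} = 0
G(5) = mex{1,0} = 2
G(6) = mex{0,0,0} = 1
G(7) = mex{2,1,0,0} = 3
G(8) = mex{1,1,1,0,0} = 2
G_A(8) = 2.
Pile B, S = {1, 9}:
n :  0  1  2  3  4  5  6  7  8  9 10 11 12 13 14 15
G :  0  1  0  1  0  1  0  1  0  1  0  1  0  1  0  1
G_B(15) = 1.
Pile C, S = {4, 5, 6, 7, 8}:
n : 0 1 2 3 4 5 6 7 8
G : 0 0 0 0 1 1 1 1 2
G_C(8) = 2.
Combined Grundy value = 2 ⊕ 1 ⊕ 2 = 1.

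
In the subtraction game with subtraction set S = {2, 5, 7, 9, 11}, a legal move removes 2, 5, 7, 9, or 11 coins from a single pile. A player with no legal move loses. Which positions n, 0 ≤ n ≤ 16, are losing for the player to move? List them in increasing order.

0, 1, 4, 14

G(0) = 0
G(1) = mex{} = 0
G(2) = mex{0} = 1
G(3) = mex{0} = 1
G(4) = mex{1} = 0
G(5) = mex{1,0} = 2
G(6) = mex{0,0} = 1
G(7) = mex{2,1,0} = 3
G(8) = mex{1,1,0} = 2
G(9) = mex{3,0,1,0} = 2
G(10) = mex{2,2,1,0} = 3
G(11) = mex{2,1,0,1,0} = 3
G(12) = mex{3,3,2,1,0} = 4
G(13) = mex{3,2,1,0,1} = 4
G(14) = mex{4,2,3,2,1} = 0
G(15) = mex{4,3,2,1,0} = 5
G(16) = mex{0,3,2,3,2} = 1
P-positions are exactly the n with G(n) = 0.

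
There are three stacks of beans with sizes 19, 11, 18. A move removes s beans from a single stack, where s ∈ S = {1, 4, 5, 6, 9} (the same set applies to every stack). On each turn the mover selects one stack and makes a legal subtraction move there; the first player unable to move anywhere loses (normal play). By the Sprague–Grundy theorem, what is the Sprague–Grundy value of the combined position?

0

All stacks use S = {1, 4, 5, 6, 9}:
G(0) = 0
G(1) = mex{0} = 1
G(2) = mex{1} = 0
G(3) = mex{0} = 1
G(4) = mex{1,0} = 2
G(5) = mex{2,1,0} = 3
G(6) = mex{3,0,1,0} = 2
G(7) = mex{2,1,0,1} = 3
G(8) = mex{3,2,1,0} = 4
G(9) = mex{4,3,2,1,0} = 5
G(10) = mex{5,2,3,2,1} = 0
G(11) = mex{0,3,2,3,0} = 1
G(12) = mex{1,4,3,2,1} = 0
G(13) = mex{0,5,4,3,2} = 1
G(14) = mex{1,0,5,4,3} = 2
G(15) = mex{2,1,0,5,2} = 3
G(16) = mex{3,0,1,0,3} = 2
G(17) = mex{2,1,0,1,4} = 3
G(18) = mex{3,2,1,0,5} = 4
G(19) = mex{4,3,2,1,0} = 5
Stack A: G(19) = 5.
Stack B: G(11) = 1.
Stack C: G(18) = 4.
Combined Grundy value = 5 ⊕ 1 ⊕ 4 = 0.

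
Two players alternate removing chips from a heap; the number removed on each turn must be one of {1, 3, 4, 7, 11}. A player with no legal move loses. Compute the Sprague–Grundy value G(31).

3

G(0) = 0
G(1) = mex{0} = 1
G(2) = mex{1} = 0
G(3) = mex{0,0} = 1
G(4) = mex{1,1,0} = 2
G(5) = mex{2,0,1} = 3
G(6) = mex{3,1,0} = 2
G(7) = mex{2,2,1,0} = 3
G(8) = mex{3,3,2,1} = 0
G(9) = mex{0,2,3,0} = 1
G(10) = mex{1,3,2,1} = 0
G(11) = mex{0,0,3,2,0} = 1
G(12) = mex{1,1,0,3,1} = 2
G(13) = mex{2,0,1,2,0} = 3
G(14) = mex{3,1,0,3,1} = 2
G(15) = mex{2,2,1,0,2} = 3
G(16) = mex{3,3,2,1,3} = 0
G(17) = mex{0,2,3,0,2} = 1
G(18) = mex{1,3,2,1,3} = 0
G(19) = mex{0,0,3,2,0} = 1
G(20) = mex{1,1,0,3,1} = 2
G(21) = mex{2,0,1,2,0} = 3
G(22) = mex{3,1,0,3,1} = 2
G(23) = mex{2,2,1,0,2} = 3
G(24) = mex{3,3,2,1,3} = 0
G(25) = mex{0,2,3,0,2} = 1
G(26) = mex{1,3,2,1,3} = 0
G(27) = mex{0,0,3,2,0} = 1
G(28) = mex{1,1,0,3,1} = 2
G(29) = mex{2,0,1,2,0} = 3
G(30) = mex{3,1,0,3,1} = 2
G(31) = mex{2,2,1,0,2} = 3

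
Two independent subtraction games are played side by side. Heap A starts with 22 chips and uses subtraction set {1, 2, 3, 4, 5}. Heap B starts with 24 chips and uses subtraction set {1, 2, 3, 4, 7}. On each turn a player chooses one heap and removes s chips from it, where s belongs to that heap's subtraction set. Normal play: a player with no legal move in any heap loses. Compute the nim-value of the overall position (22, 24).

Heap A, S = {1, 2, 3, 4, 5}:
n :  0  1  2  3  4  5  6  7  8  9 10 11 12 13 14 15 16 17 18 19 20 21 22
G :  0  1  2  3  4  5  0  1  2  3  4  5  0  1  2  3  4  5  0  1  2  3  4
G_A(22) = 4.
Heap B, S = {1, 2, 3, 4, 7}:
G(0) = 0
G(1) = mex{0} = 1
G(2) = mex{1,0} = 2
G(3) = mex{2,1,0} = 3
G(4) = mex{3,2,1,0} = 4
G(5) = mex{4,3,2,1} = 0
G(6) = mex{0,4,3,2} = 1
G(7) = mex{1,0,4,3,0} = 2
G(8) = mex{2,1,0,4,1} = 3
G(9) = mex{3,2,1,0,2} = 4
G(10) = mex{4,3,2,1,3} = 0
G(11) = mex{0,4,3,2,4} = 1
G(12) = mex{1,0,4,3,0} = 2
G(13) = mex{2,1,0,4,1} = 3
G(14) = mex{3,2,1,0,2} = 4
G(15) = mex{4,3,2,1,3} = 0
G(16) = mex{0,4,3,2,4} = 1
G(17) = mex{1,0,4,3,0} = 2
G(18) = mex{2,1,0,4,1} = 3
G(19) = mex{3,2,1,0,2} = 4
G(20) = mex{4,3,2,1,3} = 0
G(21) = mex{0,4,3,2,4} = 1
G(22) = mex{1,0,4,3,0} = 2
G(23) = mex{2,1,0,4,1} = 3
G(24) = mex{3,2,1,0,2} = 4
G_B(24) = 4.
Combined Grundy value = 4 ⊕ 4 = 0.

0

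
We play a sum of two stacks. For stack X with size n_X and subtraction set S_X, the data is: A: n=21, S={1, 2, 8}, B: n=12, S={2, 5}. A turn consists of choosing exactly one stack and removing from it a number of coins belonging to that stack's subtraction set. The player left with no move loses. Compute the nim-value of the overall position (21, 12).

Stack A, S = {1, 2, 8}:
n :  0  1  2  3  4  5  6  7  8  9 10 11 12 13 14 15 16 17 18 19 20 21
G :  0  1  2  0  1  2  0  1  2  0  1  2  0  1  2  0  1  2  0  1  2  0
G_A(21) = 0.
Stack B, S = {2, 5}:
G(0) = 0
G(1) = mex{} = 0
G(2) = mex{0} = 1
G(3) = mex{0} = 1
G(4) = mex{1} = 0
G(5) = mex{1,0} = 2
G(6) = mex{0,0} = 1
G(7) = mex{2,1} = 0
G(8) = mex{1,1} = 0
G(9) = mex{0,0} = 1
G(10) = mex{0,2} = 1
G(11) = mex{1,1} = 0
G(12) = mex{1,0} = 2
G_B(12) = 2.
Combined Grundy value = 0 ⊕ 2 = 2.

2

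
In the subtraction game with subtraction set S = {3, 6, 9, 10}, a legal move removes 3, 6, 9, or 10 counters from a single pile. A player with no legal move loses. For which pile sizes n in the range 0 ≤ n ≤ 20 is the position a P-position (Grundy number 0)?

n :  0  1  2  3  4  5  6  7  8  9 10 11 12 13 14 15 16 17 18 19 20
G :  0  0  0  1  1  1  2  2  2  3  3  3  4  0  0  0  1  1  1  2  2
P-positions are exactly the n with G(n) = 0.

0, 1, 2, 13, 14, 15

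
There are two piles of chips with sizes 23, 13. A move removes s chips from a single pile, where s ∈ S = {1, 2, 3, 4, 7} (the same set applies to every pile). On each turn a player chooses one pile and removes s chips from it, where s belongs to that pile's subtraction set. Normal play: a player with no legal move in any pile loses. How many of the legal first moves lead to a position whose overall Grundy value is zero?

0

All piles use S = {1, 2, 3, 4, 7}:
G(0) = 0
G(1) = mex{0} = 1
G(2) = mex{1,0} = 2
G(3) = mex{2,1,0} = 3
G(4) = mex{3,2,1,0} = 4
G(5) = mex{4,3,2,1} = 0
G(6) = mex{0,4,3,2} = 1
G(7) = mex{1,0,4,3,0} = 2
G(8) = mex{2,1,0,4,1} = 3
G(9) = mex{3,2,1,0,2} = 4
G(10) = mex{4,3,2,1,3} = 0
G(11) = mex{0,4,3,2,4} = 1
G(12) = mex{1,0,4,3,0} = 2
G(13) = mex{2,1,0,4,1} = 3
G(14) = mex{3,2,1,0,2} = 4
G(15) = mex{4,3,2,1,3} = 0
G(16) = mex{0,4,3,2,4} = 1
G(17) = mex{1,0,4,3,0} = 2
G(18) = mex{2,1,0,4,1} = 3
G(19) = mex{3,2,1,0,2} = 4
G(20) = mex{4,3,2,1,3} = 0
G(21) = mex{0,4,3,2,4} = 1
G(22) = mex{1,0,4,3,0} = 2
G(23) = mex{2,1,0,4,1} = 3
Pile A: G(23) = 3.
Pile B: G(13) = 3.
Combined Grundy value = 3 ⊕ 3 = 0.
A winning move leaves total XOR = 0, i.e. changes one component's Grundy value g to g ⊕ X where X is the current total.
Pile A: target g' = 3⊕0 = 3, but every legal move changes the Grundy value (mex property), so 0 moves.
Pile B: target g' = 3⊕0 = 3, but every legal move changes the Grundy value (mex property), so 0 moves.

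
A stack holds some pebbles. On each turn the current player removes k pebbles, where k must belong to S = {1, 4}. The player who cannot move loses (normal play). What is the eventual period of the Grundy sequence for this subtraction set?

5

G(0) = 0
G(1) = mex{0} = 1
G(2) = mex{1} = 0
G(3) = mex{0} = 1
G(4) = mex{1,0} = 2
G(5) = mex{2,1} = 0
G(6) = mex{0,0} = 1
G(7) = mex{1,1} = 0
G(8) = mex{0,2} = 1
G(9) = mex{1,0} = 2
G(10) = mex{2,1} = 0
G(11) = mex{0,0} = 1
G(12) = mex{1,1} = 0
G(13) = mex{0,2} = 1
G(14) = mex{1,0} = 2
G(n+5) = G(n) holds for n = 0,…,3 (a full window of length max(S) = 4), so the sequence is purely periodic with period 5.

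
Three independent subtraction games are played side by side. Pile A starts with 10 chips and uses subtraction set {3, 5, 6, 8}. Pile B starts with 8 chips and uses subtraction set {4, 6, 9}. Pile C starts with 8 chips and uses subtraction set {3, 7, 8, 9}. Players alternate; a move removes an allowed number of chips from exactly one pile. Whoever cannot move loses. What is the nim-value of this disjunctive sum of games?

3

Pile A, S = {3, 5, 6, 8}:
n :  0  1  2  3  4  5  6  7  8  9 10
G :  0  0  0  1  1  1  2  2  2  3  3
G_A(10) = 3.
Pile B, S = {4, 6, 9}:
n : 0 1 2 3 4 5 6 7 8
G : 0 0 0 0 1 1 1 1 2
G_B(8) = 2.
Pile C, S = {3, 7, 8, 9}:
G(0) = 0
G(1) = mex{} = 0
G(2) = mex{} = 0
G(3) = mex{0} = 1
G(4) = mex{0} = 1
G(5) = mex{0} = 1
G(6) = mex{1} = 0
G(7) = mex{1,0} = 2
G(8) = mex{1,0,0} = 2
G_C(8) = 2.
Combined Grundy value = 3 ⊕ 2 ⊕ 2 = 3.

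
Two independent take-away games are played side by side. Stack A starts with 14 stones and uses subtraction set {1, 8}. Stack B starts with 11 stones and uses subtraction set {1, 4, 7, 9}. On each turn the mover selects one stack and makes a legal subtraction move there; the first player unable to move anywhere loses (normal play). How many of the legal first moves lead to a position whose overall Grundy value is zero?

0

Stack A, S = {1, 8}:
n :  0  1  2  3  4  5  6  7  8  9 10 11 12 13 14
G :  0  1  0  1  0  1  0  1  2  0  1  0  1  0  1
G_A(14) = 1.
Stack B, S = {1, 4, 7, 9}:
n :  0  1  2  3  4  5  6  7  8  9 10 11
G :  0  1  0  1  2  0  1  2  0  1  0  1
G_B(11) = 1.
Combined Grundy value = 1 ⊕ 1 = 0.
A winning move leaves total XOR = 0, i.e. changes one component's Grundy value g to g ⊕ X where X is the current total.
Stack A: target g' = 1⊕0 = 1, but every legal move changes the Grundy value (mex property), so 0 moves.
Stack B: target g' = 1⊕0 = 1, but every legal move changes the Grundy value (mex property), so 0 moves.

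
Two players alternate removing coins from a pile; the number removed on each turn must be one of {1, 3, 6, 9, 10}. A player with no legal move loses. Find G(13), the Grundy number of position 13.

n :  0  1  2  3  4  5  6  7  8  9 10 11 12 13
G :  0  1  0  1  0  1  2  3  2  3  2  3  4  5

5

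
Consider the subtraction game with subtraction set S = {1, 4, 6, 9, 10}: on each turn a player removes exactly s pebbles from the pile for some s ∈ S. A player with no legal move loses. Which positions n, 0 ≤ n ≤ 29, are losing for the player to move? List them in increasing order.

G(0) = 0
G(1) = mex{0} = 1
G(2) = mex{1} = 0
G(3) = mex{0} = 1
G(4) = mex{1,0} = 2
G(5) = mex{2,1} = 0
G(6) = mex{0,0,0} = 1
G(7) = mex{1,1,1} = 0
G(8) = mex{0,2,0} = 1
G(9) = mex{1,0,1,0} = 2
G(10) = mex{2,1,2,1,0} = 3
G(11) = mex{3,0,0,0,1} = 2
G(12) = mex{2,1,1,1,0} = 3
G(13) = mex{3,2,0,2,1} = 4
G(14) = mex{4,3,1,0,2} = 5
G(15) = mex{5,2,2,1,0} = 3
G(16) = mex{3,3,3,0,1} = 2
G(17) = mex{2,4,2,1,0} = 3
G(18) = mex{3,5,3,2,1} = 0
G(19) = mex{0,3,4,3,2} = 1
G(20) = mex{1,2,5,2,3} = 0
G(21) = mex{0,3,3,3,2} = 1
G(22) = mex{1,0,2,4,3} = 5
G(23) = mex{5,1,3,5,4} = 0
G(24) = mex{0,0,0,3,5} = 1
G(25) = mex{1,1,1,2,3} = 0
G(26) = mex{0,5,0,3,2} = 1
G(27) = mex{1,0,1,0,3} = 2
G(28) = mex{2,1,5,1,0} = 3
G(29) = mex{3,0,0,0,1} = 2
P-positions are exactly the n with G(n) = 0.

0, 2, 5, 7, 18, 20, 23, 25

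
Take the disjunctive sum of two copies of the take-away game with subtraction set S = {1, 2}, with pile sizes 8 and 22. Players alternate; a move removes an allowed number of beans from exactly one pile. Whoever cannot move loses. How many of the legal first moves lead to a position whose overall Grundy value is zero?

All piles use S = {1, 2}:
G(0) = 0
G(1) = mex{0} = 1
G(2) = mex{1,0} = 2
G(3) = mex{2,1} = 0
G(4) = mex{0,2} = 1
G(5) = mex{1,0} = 2
G(6) = mex{2,1} = 0
G(7) = mex{0,2} = 1
G(8) = mex{1,0} = 2
G(9) = mex{2,1} = 0
G(10) = mex{0,2} = 1
G(11) = mex{1,0} = 2
G(12) = mex{2,1} = 0
G(13) = mex{0,2} = 1
G(14) = mex{1,0} = 2
G(15) = mex{2,1} = 0
G(16) = mex{0,2} = 1
G(17) = mex{1,0} = 2
G(18) = mex{2,1} = 0
G(19) = mex{0,2} = 1
G(20) = mex{1,0} = 2
G(21) = mex{2,1} = 0
G(22) = mex{0,2} = 1
Pile A: G(8) = 2.
Pile B: G(22) = 1.
Combined Grundy value = 2 ⊕ 1 = 3.
A winning move leaves total XOR = 0, i.e. changes one component's Grundy value g to g ⊕ X where X is the current total.
Pile A: need g' = 2⊕3 = 1. Options: 8−1→G=1, 8−2→G=0. Hits: 1.
Pile B: need g' = 1⊕3 = 2. Options: 22−1→G=0, 22−2→G=2. Hits: 1.

2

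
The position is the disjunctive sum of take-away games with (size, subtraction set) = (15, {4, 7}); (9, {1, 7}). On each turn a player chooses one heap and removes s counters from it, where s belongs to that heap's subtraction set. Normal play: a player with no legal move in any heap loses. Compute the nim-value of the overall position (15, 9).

Heap A, S = {4, 7}:
G(0) = 0
G(1) = mex{} = 0
G(2) = mex{} = 0
G(3) = mex{} = 0
G(4) = mex{0} = 1
G(5) = mex{0} = 1
G(6) = mex{0} = 1
G(7) = mex{0,0} = 1
G(8) = mex{1,0} = 2
G(9) = mex{1,0} = 2
G(10) = mex{1,0} = 2
G(11) = mex{1,1} = 0
G(12) = mex{2,1} = 0
G(13) = mex{2,1} = 0
G(14) = mex{2,1} = 0
G(15) = mex{0,2} = 1
G_A(15) = 1.
Heap B, S = {1, 7}:
G(0) = 0
G(1) = mex{0} = 1
G(2) = mex{1} = 0
G(3) = mex{0} = 1
G(4) = mex{1} = 0
G(5) = mex{0} = 1
G(6) = mex{1} = 0
G(7) = mex{0,0} = 1
G(8) = mex{1,1} = 0
G(9) = mex{0,0} = 1
G_B(9) = 1.
Combined Grundy value = 1 ⊕ 1 = 0.

0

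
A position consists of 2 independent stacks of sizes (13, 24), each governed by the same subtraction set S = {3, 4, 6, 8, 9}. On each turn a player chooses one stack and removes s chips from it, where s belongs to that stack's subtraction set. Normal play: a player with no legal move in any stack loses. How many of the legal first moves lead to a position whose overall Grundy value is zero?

All stacks use S = {3, 4, 6, 8, 9}:
n :  0  1  2  3  4  5  6  7  8  9 10 11 12 13 14 15 16 17 18 19 20 21 22 23 24
G :  0  0  0  1  1  1  2  2  2  3  3  3  0  0  0  1  1  1  2  2  2  3  3  3  0
Stack A: G(13) = 0.
Stack B: G(24) = 0.
Combined Grundy value = 0 ⊕ 0 = 0.
A winning move leaves total XOR = 0, i.e. changes one component's Grundy value g to g ⊕ X where X is the current total.
Stack A: target g' = 0⊕0 = 0, but every legal move changes the Grundy value (mex property), so 0 moves.
Stack B: target g' = 0⊕0 = 0, but every legal move changes the Grundy value (mex property), so 0 moves.

0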